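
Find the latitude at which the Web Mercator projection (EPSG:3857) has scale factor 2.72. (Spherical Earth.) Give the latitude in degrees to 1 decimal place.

68.4°

Mercator scale is k = sec φ = 1/cos φ.
1/cos φ = 2.72  ⇒  cos φ = 0.3676  ⇒  φ = arccos(0.3676) ≈ 68.4°.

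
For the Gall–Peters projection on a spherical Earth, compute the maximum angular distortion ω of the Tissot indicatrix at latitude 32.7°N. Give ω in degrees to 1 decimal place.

Gall–Peters is a cylindrical equal-area projection with standard parallels at ±45°. For cylindrical equal-area with standard parallel φ₀, h = cos φ / cos φ₀ and k = cos φ₀ / cos φ, so h·k = 1.
At 32.7°: h = 1.190, k = 0.8403; principal scales a = 1.190, b = 0.8403.
sin(ω/2) = (a − b)/(a + b) = 0.3498/2.030 = 0.1723, so ω = 2 arcsin(0.1723) ≈ 19.8°.

19.8°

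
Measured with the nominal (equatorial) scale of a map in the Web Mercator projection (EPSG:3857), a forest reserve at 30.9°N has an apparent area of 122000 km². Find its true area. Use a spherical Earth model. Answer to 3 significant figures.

The Mercator projection is conformal; its linear scale factor is the same in every direction and equals sec φ = 1/cos φ.
Areal scale = k² = sec²φ = 1/cos²(30.9°) = 1/0.8581² = 1.358.
True area = apparent / (areal scale) = 122000 / 1.358 ≈ 89800 km².

89800 km²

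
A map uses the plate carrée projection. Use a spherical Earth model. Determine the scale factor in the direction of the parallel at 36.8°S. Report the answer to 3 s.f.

For the equirectangular projection with φ₀ = 0 (plate carrée), h = 1 along meridians and k = sec φ along parallels.
k = 1/cos 36.8° = 1/0.8007 = 1.249.

1.25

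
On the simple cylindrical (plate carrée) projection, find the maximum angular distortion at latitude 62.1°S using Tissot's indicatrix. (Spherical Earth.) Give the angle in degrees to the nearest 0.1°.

42.5°

Plate carrée maps x = Rλ, y = Rφ. The meridian scale is h = 1 and the parallel scale is k = 1/cos φ = sec φ.
At 62.1°: h = 1.000, k = 2.137; principal scales a = 2.137, b = 1.000.
sin(ω/2) = (a − b)/(a + b) = 1.137/3.137 = 0.3625, so ω = 2 arcsin(0.3625) ≈ 42.5°.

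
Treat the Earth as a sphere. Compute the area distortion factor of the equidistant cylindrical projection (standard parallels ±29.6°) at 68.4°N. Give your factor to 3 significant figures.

In the equirectangular projection with standard parallel φ₀ = 29.6° (x = Rλ cos φ₀, y = Rφ), meridians are true-scale (h = 1) and the parallel scale is k = cos φ₀ / cos φ.
Areal scale = h·k = 1 × cos φ₀ / cos φ; at 68.4°, h = 1.000, k = 2.362, so h·k = 2.362.

2.36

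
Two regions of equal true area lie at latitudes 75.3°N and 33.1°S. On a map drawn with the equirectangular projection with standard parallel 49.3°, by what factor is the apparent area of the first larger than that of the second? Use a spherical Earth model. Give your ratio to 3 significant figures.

The equidistant cylindrical projection with φ₀ = 49.3° has h = 1 (meridians true) and k = cos φ₀ / cos φ along parallels.
Areal scale at 75.3°: h·k = 1.000 × 2.570 = 2.570.
Areal scale at 33.1°: h·k = 1.000 × 0.7784 = 0.7784.
Ratio = 2.570/0.7784 ≈ 3.30.

3.30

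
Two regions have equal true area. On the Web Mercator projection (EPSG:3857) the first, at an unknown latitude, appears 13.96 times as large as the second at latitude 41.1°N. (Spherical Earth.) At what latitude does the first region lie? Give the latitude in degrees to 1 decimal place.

78.4°

On Mercator, (apparent₁)/(apparent₂) = sec²φ₁ / sec²φ₂ when true areas are equal.
cos²φ₂ / cos²φ₁ = 13.96  ⇒  cos φ₁ = cos 41.1° / √13.96 = 0.7536/3.736 = 0.2017.
φ₁ = arccos(0.2017) ≈ 78.4°.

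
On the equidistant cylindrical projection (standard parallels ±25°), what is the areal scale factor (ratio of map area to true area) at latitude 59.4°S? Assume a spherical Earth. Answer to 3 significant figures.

1.78

The equidistant cylindrical projection with φ₀ = 25° has h = 1 (meridians true) and k = cos φ₀ / cos φ along parallels.
Areal scale = h·k = 1 × cos φ₀ / cos φ; at 59.4°, h = 1.000, k = 1.780, so h·k = 1.780.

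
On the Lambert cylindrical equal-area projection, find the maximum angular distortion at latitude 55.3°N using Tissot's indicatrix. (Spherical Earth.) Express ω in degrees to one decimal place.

The Lambert cylindrical equal-area projection is the cylindrical equal-area projection with its standard parallel at the equator (φ₀ = 0). For cylindrical equal-area with standard parallel φ₀, h = cos φ / cos φ₀ and k = cos φ₀ / cos φ, so h·k = 1.
At 55.3°: h = 0.5693, k = 1.757; principal scales a = 1.757, b = 0.5693.
sin(ω/2) = (a − b)/(a + b) = 1.187/2.326 = 0.5105, so ω = 2 arcsin(0.5105) ≈ 61.4°.

61.4°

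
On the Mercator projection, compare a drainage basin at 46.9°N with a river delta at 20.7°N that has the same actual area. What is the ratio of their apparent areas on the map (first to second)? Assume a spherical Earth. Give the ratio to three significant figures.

On Mercator, area is exaggerated by sec²φ = 1/cos²φ.
At 46.9°: sec²(46.9°) = 1/0.6833² = 2.142.
At 20.7°: sec²(20.7°) = 1/0.9354² = 1.143.
Ratio = 2.142/1.143 = cos²(20.7°)/cos²(46.9°) ≈ 1.87.

1.87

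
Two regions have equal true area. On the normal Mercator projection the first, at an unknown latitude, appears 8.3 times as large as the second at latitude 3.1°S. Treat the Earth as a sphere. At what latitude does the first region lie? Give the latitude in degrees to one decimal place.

On Mercator, (apparent₁)/(apparent₂) = sec²φ₁ / sec²φ₂ when true areas are equal.
cos²φ₂ / cos²φ₁ = 8.3  ⇒  cos φ₁ = cos 3.1° / √8.3 = 0.9985/2.881 = 0.3466.
φ₁ = arccos(0.3466) ≈ 69.7°.

69.7°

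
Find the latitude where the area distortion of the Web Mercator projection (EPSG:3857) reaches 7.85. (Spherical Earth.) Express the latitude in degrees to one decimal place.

Mercator areal scale is sec²φ.
sec²φ = 7.85  ⇒  cos²φ = 0.1274  ⇒  cos φ = 0.3569.
φ = arccos(0.3569) ≈ 69.1°.

69.1°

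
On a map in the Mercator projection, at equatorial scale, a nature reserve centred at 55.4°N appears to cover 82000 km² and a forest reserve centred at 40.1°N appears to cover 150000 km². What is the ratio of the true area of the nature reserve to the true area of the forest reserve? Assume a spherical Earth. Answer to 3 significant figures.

0.301

Since Mercator area scale is 1/cos²φ, the true area equals the apparent area multiplied by cos²φ.
True area of nature reserve: 82000 × cos²(55.4°) = 82000 × 0.3224 = 26440 km².
True area of forest reserve: 150000 × cos²(40.1°) = 150000 × 0.5851 = 87770 km².
Ratio = 26440 / 87770 ≈ 0.301.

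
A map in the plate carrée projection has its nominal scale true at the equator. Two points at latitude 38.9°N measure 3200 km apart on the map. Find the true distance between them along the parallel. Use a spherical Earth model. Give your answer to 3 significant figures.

For the equirectangular projection with φ₀ = 0 (plate carrée), h = 1 along meridians and k = sec φ along parallels.
Along the parallel at 38.9°, map distances are exaggerated by k = sec 38.9° = 1.285.
True distance = 3200 / 1.285 = 3200 × cos 38.9° ≈ 2490 km.

2490 km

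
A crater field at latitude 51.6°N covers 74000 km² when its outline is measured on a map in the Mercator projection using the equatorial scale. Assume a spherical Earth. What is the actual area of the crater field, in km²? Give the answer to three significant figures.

28600 km²

The Mercator projection is conformal; its linear scale factor is the same in every direction and equals sec φ = 1/cos φ.
Areal scale = k² = sec²φ = 1/cos²(51.6°) = 1/0.6211² = 2.592.
True area = apparent / (areal scale) = 74000 / 2.592 ≈ 28600 km².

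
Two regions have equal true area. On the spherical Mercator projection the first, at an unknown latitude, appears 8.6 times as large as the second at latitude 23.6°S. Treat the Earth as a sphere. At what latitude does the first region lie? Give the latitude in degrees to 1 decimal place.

71.8°

For equal true areas on Mercator, apparent areas scale as sec²φ, so the ratio is cos²φ₂ / cos²φ₁.
cos²φ₂ / cos²φ₁ = 8.6  ⇒  cos φ₁ = cos 23.6° / √8.6 = 0.9164/2.933 = 0.3125.
φ₁ = arccos(0.3125) ≈ 71.8°.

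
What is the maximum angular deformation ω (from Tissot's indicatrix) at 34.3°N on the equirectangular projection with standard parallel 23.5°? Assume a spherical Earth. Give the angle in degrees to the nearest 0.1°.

With standard parallel φ₀ = 23.5°, the equirectangular projection gives x = Rλ cos φ₀, y = Rφ, so h = 1 and k = cos 23.5° / cos φ.
At 34.3°: h = 1.000, k = 1.110; principal scales a = 1.110, b = 1.000.
sin(ω/2) = (a − b)/(a + b) = 0.1101/2.110 = 0.05218, so ω = 2 arcsin(0.05218) ≈ 6.0°.

6.0°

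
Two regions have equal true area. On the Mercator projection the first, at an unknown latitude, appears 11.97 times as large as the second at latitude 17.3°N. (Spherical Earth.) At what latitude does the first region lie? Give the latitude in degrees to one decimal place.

74.0°

For equal true areas on Mercator, apparent areas scale as sec²φ, so the ratio is cos²φ₂ / cos²φ₁.
cos²φ₂ / cos²φ₁ = 11.97  ⇒  cos φ₁ = cos 17.3° / √11.97 = 0.9548/3.460 = 0.2760.
φ₁ = arccos(0.2760) ≈ 74.0°.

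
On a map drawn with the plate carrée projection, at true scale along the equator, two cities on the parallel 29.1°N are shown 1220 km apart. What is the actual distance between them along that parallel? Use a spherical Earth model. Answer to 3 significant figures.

1070 km

Plate carrée maps x = Rλ, y = Rφ. The meridian scale is h = 1 and the parallel scale is k = 1/cos φ = sec φ.
Along the parallel at 29.1°, map distances are exaggerated by k = sec 29.1° = 1.144.
True distance = 1220 / 1.144 = 1220 × cos 29.1° ≈ 1070 km.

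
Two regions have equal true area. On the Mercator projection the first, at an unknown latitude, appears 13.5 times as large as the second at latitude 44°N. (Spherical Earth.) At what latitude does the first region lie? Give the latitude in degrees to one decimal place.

78.7°

Mercator areal scale is sec²φ, so apparent-area ratio = sec²φ₁ / sec²φ₂ = cos²φ₂ / cos²φ₁.
cos²φ₂ / cos²φ₁ = 13.5  ⇒  cos φ₁ = cos 44° / √13.5 = 0.7193/3.674 = 0.1958.
φ₁ = arccos(0.1958) ≈ 78.7°.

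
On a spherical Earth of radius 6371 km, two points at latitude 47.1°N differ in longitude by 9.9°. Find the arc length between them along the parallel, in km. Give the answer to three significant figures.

749 km

Arc length along a parallel = R cos φ · Δλ (with Δλ in radians).
= 6371 × cos 47.1° × (9.9° × π/180) = 6371 × 0.6807 × 0.1728 ≈ 749 km.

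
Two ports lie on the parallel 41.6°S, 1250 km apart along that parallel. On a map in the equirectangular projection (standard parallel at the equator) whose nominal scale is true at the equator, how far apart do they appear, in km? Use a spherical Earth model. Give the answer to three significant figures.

1670 km

For the equirectangular projection with φ₀ = 0 (plate carrée), h = 1 along meridians and k = sec φ along parallels.
Along the parallel, k = sec 41.6° = 1/0.7478 = 1.337.
Map distance = 1250 × 1.337 ≈ 1670 km.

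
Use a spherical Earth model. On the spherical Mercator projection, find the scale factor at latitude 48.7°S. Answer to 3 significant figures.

1.52

The Mercator projection is conformal; its linear scale factor is the same in every direction and equals sec φ = 1/cos φ.
k = 1/cos 48.7° = 1/0.6600 = 1.515.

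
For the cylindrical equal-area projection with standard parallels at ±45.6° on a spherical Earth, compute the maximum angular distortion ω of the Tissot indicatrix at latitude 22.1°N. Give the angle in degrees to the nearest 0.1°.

A cylindrical equal-area projection with standard parallel φ₀ has meridian scale h = cos φ / cos φ₀ and parallel scale k = cos φ₀ / cos φ (so areas are preserved, h·k = 1).
At 22.1°: h = 1.324, k = 0.7551; principal scales a = 1.324, b = 0.7551.
sin(ω/2) = (a − b)/(a + b) = 0.5691/2.079 = 0.2737, so ω = 2 arcsin(0.2737) ≈ 31.8°.

31.8°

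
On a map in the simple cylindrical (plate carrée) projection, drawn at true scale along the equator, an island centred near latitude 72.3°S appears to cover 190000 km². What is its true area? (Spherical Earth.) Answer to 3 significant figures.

In the plate carrée (x = Rλ, y = Rφ), meridians are true-scale (h = 1) and parallels are stretched by k = sec φ.
Areal scale = h·k = 1 × sec φ; at 72.3°, h = 1.000, k = 3.289, so h·k = 3.289.
True area = apparent / (areal scale) = 190000 / 3.289 ≈ 57800 km².

57800 km²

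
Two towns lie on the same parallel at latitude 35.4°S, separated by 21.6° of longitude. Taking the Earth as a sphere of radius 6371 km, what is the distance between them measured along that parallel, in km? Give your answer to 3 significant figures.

1960 km

Arc length along a parallel = R cos φ · Δλ (with Δλ in radians).
= 6371 × cos 35.4° × (21.6° × π/180) = 6371 × 0.8151 × 0.3770 ≈ 1960 km.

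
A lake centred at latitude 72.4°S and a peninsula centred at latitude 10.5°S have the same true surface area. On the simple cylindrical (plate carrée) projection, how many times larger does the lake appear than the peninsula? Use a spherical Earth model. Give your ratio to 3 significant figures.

3.25

For the equirectangular projection with φ₀ = 0 (plate carrée), h = 1 along meridians and k = sec φ along parallels.
Areal scale at 72.4°: h·k = 1.000 × 3.307 = 3.307.
Areal scale at 10.5°: h·k = 1.000 × 1.017 = 1.017.
Ratio = 3.307/1.017 ≈ 3.25.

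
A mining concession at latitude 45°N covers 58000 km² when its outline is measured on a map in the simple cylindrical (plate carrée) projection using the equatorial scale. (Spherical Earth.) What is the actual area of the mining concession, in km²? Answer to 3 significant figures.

41000 km²

For the equirectangular projection with φ₀ = 0 (plate carrée), h = 1 along meridians and k = sec φ along parallels.
Areal scale = h·k = 1 × sec φ; at 45°, h = 1.000, k = 1.414, so h·k = 1.414.
True area = apparent / (areal scale) = 58000 / 1.414 ≈ 41000 km².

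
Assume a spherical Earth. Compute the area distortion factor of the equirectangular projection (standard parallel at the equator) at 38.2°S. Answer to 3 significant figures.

Plate carrée maps x = Rλ, y = Rφ. The meridian scale is h = 1 and the parallel scale is k = 1/cos φ = sec φ.
Areal scale = h·k = 1 × sec φ; at 38.2°, h = 1.000, k = 1.272, so h·k = 1.272.

1.27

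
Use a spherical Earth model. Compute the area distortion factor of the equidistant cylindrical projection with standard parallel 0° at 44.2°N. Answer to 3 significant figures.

1.39

For the equirectangular projection with φ₀ = 0 (plate carrée), h = 1 along meridians and k = sec φ along parallels.
Areal scale = h·k = 1 × sec φ; at 44.2°, h = 1.000, k = 1.395, so h·k = 1.395.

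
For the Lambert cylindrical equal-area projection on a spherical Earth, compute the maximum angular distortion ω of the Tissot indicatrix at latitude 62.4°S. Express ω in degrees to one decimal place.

80.6°

The Lambert cylindrical equal-area projection is the cylindrical equal-area projection with its standard parallel at the equator (φ₀ = 0). Cylindrical equal-area (φ₀ = 0°): h = cos φ / cos 0° along meridians, k = cos 0° / cos φ along parallels; h·k = 1.
At 62.4°: h = 0.4633, k = 2.158; principal scales a = 2.158, b = 0.4633.
sin(ω/2) = (a − b)/(a + b) = 1.695/2.622 = 0.6466, so ω = 2 arcsin(0.6466) ≈ 80.6°.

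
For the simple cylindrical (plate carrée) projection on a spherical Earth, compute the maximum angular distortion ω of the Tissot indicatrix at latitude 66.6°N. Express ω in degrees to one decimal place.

In the plate carrée (x = Rλ, y = Rφ), meridians are true-scale (h = 1) and parallels are stretched by k = sec φ.
At 66.6°: h = 1.000, k = 2.518; principal scales a = 2.518, b = 1.000.
sin(ω/2) = (a − b)/(a + b) = 1.518/3.518 = 0.4315, so ω = 2 arcsin(0.4315) ≈ 51.1°.

51.1°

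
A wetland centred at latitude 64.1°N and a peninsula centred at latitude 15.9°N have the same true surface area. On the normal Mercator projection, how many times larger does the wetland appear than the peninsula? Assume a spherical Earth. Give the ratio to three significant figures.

On Mercator, area is exaggerated by sec²φ = 1/cos²φ.
At 64.1°: sec²(64.1°) = 1/0.4368² = 5.241.
At 15.9°: sec²(15.9°) = 1/0.9617² = 1.081.
Ratio = 5.241/1.081 = cos²(15.9°)/cos²(64.1°) ≈ 4.85.

4.85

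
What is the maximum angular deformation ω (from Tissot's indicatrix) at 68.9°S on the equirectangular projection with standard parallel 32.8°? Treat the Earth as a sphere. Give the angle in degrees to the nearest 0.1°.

With standard parallel φ₀ = 32.8°, the equirectangular projection gives x = Rλ cos φ₀, y = Rφ, so h = 1 and k = cos 32.8° / cos φ.
At 68.9°: h = 1.000, k = 2.335; principal scales a = 2.335, b = 1.000.
sin(ω/2) = (a − b)/(a + b) = 1.335/3.335 = 0.4003, so ω = 2 arcsin(0.4003) ≈ 47.2°.

47.2°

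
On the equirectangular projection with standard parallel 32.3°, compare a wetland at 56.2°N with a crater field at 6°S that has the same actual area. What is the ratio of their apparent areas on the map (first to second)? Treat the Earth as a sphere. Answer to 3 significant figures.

1.79

With standard parallel φ₀ = 32.3°, the equirectangular projection gives x = Rλ cos φ₀, y = Rφ, so h = 1 and k = cos 32.3° / cos φ.
Areal scale at 56.2°: h·k = 1.000 × 1.519 = 1.519.
Areal scale at 6°: h·k = 1.000 × 0.8499 = 0.8499.
Ratio = 1.519/0.8499 ≈ 1.79.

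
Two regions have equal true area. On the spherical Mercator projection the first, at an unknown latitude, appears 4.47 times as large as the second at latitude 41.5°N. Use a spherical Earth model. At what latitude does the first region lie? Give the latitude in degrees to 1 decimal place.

69.3°

Mercator areal scale is sec²φ, so apparent-area ratio = sec²φ₁ / sec²φ₂ = cos²φ₂ / cos²φ₁.
cos²φ₂ / cos²φ₁ = 4.47  ⇒  cos φ₁ = cos 41.5° / √4.47 = 0.7490/2.114 = 0.3542.
φ₁ = arccos(0.3542) ≈ 69.3°.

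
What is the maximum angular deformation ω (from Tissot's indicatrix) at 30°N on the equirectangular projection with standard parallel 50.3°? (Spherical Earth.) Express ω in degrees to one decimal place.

17.4°

In the equirectangular projection with standard parallel φ₀ = 50.3° (x = Rλ cos φ₀, y = Rφ), meridians are true-scale (h = 1) and the parallel scale is k = cos φ₀ / cos φ.
At 30°: h = 1.000, k = 0.7376; principal scales a = 1.000, b = 0.7376.
sin(ω/2) = (a − b)/(a + b) = 0.2624/1.738 = 0.1510, so ω = 2 arcsin(0.1510) ≈ 17.4°.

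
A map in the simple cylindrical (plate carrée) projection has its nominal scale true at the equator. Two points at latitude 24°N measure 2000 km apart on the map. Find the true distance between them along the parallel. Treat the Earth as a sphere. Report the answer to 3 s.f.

1830 km

Plate carrée maps x = Rλ, y = Rφ. The meridian scale is h = 1 and the parallel scale is k = 1/cos φ = sec φ.
Along the parallel at 24°, map distances are exaggerated by k = sec 24° = 1.095.
True distance = 2000 / 1.095 = 2000 × cos 24° ≈ 1830 km.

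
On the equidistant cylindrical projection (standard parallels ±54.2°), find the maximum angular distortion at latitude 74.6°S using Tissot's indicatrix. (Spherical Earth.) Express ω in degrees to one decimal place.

44.1°

The equidistant cylindrical projection with φ₀ = 54.2° has h = 1 (meridians true) and k = cos φ₀ / cos φ along parallels.
At 74.6°: h = 1.000, k = 2.203; principal scales a = 2.203, b = 1.000.
sin(ω/2) = (a − b)/(a + b) = 1.203/3.203 = 0.3755, so ω = 2 arcsin(0.3755) ≈ 44.1°.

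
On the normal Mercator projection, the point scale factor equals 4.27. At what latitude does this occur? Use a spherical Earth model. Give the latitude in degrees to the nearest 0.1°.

Mercator scale is k = sec φ = 1/cos φ.
1/cos φ = 4.27  ⇒  cos φ = 0.2342  ⇒  φ = arccos(0.2342) ≈ 76.5°.

76.5°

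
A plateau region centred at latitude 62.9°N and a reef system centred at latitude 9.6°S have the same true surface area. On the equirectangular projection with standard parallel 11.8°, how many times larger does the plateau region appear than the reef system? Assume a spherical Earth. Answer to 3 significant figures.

2.16

With standard parallel φ₀ = 11.8°, the equirectangular projection gives x = Rλ cos φ₀, y = Rφ, so h = 1 and k = cos 11.8° / cos φ.
Areal scale at 62.9°: h·k = 1.000 × 2.149 = 2.149.
Areal scale at 9.6°: h·k = 1.000 × 0.9928 = 0.9928.
Ratio = 2.149/0.9928 ≈ 2.16.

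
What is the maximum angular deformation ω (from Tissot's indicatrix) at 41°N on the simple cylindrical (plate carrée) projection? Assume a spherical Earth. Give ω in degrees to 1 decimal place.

16.1°

In the plate carrée (x = Rλ, y = Rφ), meridians are true-scale (h = 1) and parallels are stretched by k = sec φ.
At 41°: h = 1.000, k = 1.325; principal scales a = 1.325, b = 1.000.
sin(ω/2) = (a − b)/(a + b) = 0.3250/2.325 = 0.1398, so ω = 2 arcsin(0.1398) ≈ 16.1°.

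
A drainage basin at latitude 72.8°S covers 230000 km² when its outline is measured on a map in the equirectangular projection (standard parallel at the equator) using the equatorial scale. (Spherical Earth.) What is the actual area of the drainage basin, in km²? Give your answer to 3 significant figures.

68000 km²

For the equirectangular projection with φ₀ = 0 (plate carrée), h = 1 along meridians and k = sec φ along parallels.
Areal scale = h·k = 1 × sec φ; at 72.8°, h = 1.000, k = 3.382, so h·k = 3.382.
True area = apparent / (areal scale) = 230000 / 3.382 ≈ 68000 km².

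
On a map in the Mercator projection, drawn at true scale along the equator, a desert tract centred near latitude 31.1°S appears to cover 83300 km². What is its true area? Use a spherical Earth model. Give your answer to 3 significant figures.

61100 km²

The Mercator projection is conformal; its linear scale factor is the same in every direction and equals sec φ = 1/cos φ.
Areal scale = k² = sec²φ = 1/cos²(31.1°) = 1/0.8563² = 1.364.
True area = apparent / (areal scale) = 83300 / 1.364 ≈ 61100 km².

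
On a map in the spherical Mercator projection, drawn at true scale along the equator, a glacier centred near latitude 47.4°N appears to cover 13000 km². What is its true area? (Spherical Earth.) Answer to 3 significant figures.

5960 km²

For Mercator, h = k = sec φ (a conformal cylindrical projection has a single point scale, 1/cos φ).
Areal scale = k² = sec²φ = 1/cos²(47.4°) = 1/0.6769² = 2.183.
True area = apparent / (areal scale) = 13000 / 2.183 ≈ 5960 km².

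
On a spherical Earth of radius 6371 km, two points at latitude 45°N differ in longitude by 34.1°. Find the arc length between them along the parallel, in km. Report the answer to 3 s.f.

2680 km

Arc length along a parallel = R cos φ · Δλ (with Δλ in radians).
= 6371 × cos 45° × (34.1° × π/180) = 6371 × 0.7071 × 0.5952 ≈ 2680 km.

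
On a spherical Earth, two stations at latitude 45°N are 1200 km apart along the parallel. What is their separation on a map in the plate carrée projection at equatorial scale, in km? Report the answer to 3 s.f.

1700 km

In the plate carrée (x = Rλ, y = Rφ), meridians are true-scale (h = 1) and parallels are stretched by k = sec φ.
Along the parallel, k = sec 45° = 1/0.7071 = 1.414.
Map distance = 1200 × 1.414 ≈ 1700 km.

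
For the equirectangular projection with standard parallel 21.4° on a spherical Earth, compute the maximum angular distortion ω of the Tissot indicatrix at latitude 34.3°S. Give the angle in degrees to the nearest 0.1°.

With standard parallel φ₀ = 21.4°, the equirectangular projection gives x = Rλ cos φ₀, y = Rφ, so h = 1 and k = cos 21.4° / cos φ.
At 34.3°: h = 1.000, k = 1.127; principal scales a = 1.127, b = 1.000.
sin(ω/2) = (a − b)/(a + b) = 0.1271/2.127 = 0.05973, so ω = 2 arcsin(0.05973) ≈ 6.8°.

6.8°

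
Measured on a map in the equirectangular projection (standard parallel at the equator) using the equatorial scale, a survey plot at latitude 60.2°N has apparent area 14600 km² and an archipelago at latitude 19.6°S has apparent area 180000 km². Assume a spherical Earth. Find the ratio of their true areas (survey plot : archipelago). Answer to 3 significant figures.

0.0428

Plate carrée has h = 1 and k = sec φ, giving areal scale sec φ; true area = (apparent area) · cos φ.
True area of survey plot: 14600 × cos(60.2°) = 14600 × 0.4970 = 7256 km².
True area of archipelago: 180000 × cos(19.6°) = 180000 × 0.9421 = 169600 km².
Ratio = 7256 / 169600 ≈ 0.0428.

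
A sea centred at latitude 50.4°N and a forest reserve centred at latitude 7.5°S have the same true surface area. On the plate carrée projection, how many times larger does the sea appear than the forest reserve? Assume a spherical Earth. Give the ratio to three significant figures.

1.56

In the plate carrée (x = Rλ, y = Rφ), meridians are true-scale (h = 1) and parallels are stretched by k = sec φ.
Areal scale at 50.4°: h·k = 1.000 × 1.569 = 1.569.
Areal scale at 7.5°: h·k = 1.000 × 1.009 = 1.009.
Ratio = 1.569/1.009 ≈ 1.56.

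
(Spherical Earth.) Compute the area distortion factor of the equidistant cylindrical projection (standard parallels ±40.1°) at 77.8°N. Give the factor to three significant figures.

3.62

With standard parallel φ₀ = 40.1°, the equirectangular projection gives x = Rλ cos φ₀, y = Rφ, so h = 1 and k = cos 40.1° / cos φ.
Areal scale = h·k = 1 × cos φ₀ / cos φ; at 77.8°, h = 1.000, k = 3.620, so h·k = 3.620.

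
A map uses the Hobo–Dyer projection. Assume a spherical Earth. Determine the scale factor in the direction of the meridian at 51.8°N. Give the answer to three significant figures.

0.779

Hobo–Dyer is a cylindrical equal-area projection with standard parallels at ±37.5°. For cylindrical equal-area with standard parallel φ₀, h = cos φ / cos φ₀ and k = cos φ₀ / cos φ, so h·k = 1.
h = cos 51.8° / cos 37.5° = 0.6184/0.7934 = 0.7795.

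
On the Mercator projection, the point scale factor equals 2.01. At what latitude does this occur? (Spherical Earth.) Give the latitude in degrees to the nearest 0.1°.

60.2°

Mercator scale is k = sec φ = 1/cos φ.
1/cos φ = 2.01  ⇒  cos φ = 0.4975  ⇒  φ = arccos(0.4975) ≈ 60.2°.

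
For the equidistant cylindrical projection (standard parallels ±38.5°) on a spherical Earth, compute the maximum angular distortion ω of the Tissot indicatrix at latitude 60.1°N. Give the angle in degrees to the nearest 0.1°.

25.6°

With standard parallel φ₀ = 38.5°, the equirectangular projection gives x = Rλ cos φ₀, y = Rφ, so h = 1 and k = cos 38.5° / cos φ.
At 60.1°: h = 1.000, k = 1.570; principal scales a = 1.570, b = 1.000.
sin(ω/2) = (a − b)/(a + b) = 0.5700/2.570 = 0.2218, so ω = 2 arcsin(0.2218) ≈ 25.6°.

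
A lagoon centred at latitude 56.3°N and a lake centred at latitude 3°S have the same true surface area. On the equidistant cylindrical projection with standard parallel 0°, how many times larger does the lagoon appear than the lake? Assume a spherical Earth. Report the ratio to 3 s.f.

1.80

For the equirectangular projection with φ₀ = 0 (plate carrée), h = 1 along meridians and k = sec φ along parallels.
Areal scale at 56.3°: h·k = 1.000 × 1.802 = 1.802.
Areal scale at 3°: h·k = 1.000 × 1.001 = 1.001.
Ratio = 1.802/1.001 ≈ 1.80.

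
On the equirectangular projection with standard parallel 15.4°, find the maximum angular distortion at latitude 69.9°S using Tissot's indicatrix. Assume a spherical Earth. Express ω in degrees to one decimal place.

56.6°

In the equirectangular projection with standard parallel φ₀ = 15.4° (x = Rλ cos φ₀, y = Rφ), meridians are true-scale (h = 1) and the parallel scale is k = cos φ₀ / cos φ.
At 69.9°: h = 1.000, k = 2.805; principal scales a = 2.805, b = 1.000.
sin(ω/2) = (a − b)/(a + b) = 1.805/3.805 = 0.4744, so ω = 2 arcsin(0.4744) ≈ 56.6°.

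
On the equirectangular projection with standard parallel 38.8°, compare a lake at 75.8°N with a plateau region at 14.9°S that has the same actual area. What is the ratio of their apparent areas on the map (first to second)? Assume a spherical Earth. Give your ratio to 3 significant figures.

3.94

With standard parallel φ₀ = 38.8°, the equirectangular projection gives x = Rλ cos φ₀, y = Rφ, so h = 1 and k = cos 38.8° / cos φ.
Areal scale at 75.8°: h·k = 1.000 × 3.177 = 3.177.
Areal scale at 14.9°: h·k = 1.000 × 0.8065 = 0.8065.
Ratio = 3.177/0.8065 ≈ 3.94.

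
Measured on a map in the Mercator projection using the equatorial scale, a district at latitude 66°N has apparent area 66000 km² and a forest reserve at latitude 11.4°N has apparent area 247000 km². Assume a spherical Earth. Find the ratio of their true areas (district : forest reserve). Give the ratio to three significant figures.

0.0460

Since Mercator area scale is 1/cos²φ, the true area equals the apparent area multiplied by cos²φ.
True area of district: 66000 × cos²(66°) = 66000 × 0.1654 = 10920 km².
True area of forest reserve: 247000 × cos²(11.4°) = 247000 × 0.9609 = 237400 km².
Ratio = 10920 / 237400 ≈ 0.0460.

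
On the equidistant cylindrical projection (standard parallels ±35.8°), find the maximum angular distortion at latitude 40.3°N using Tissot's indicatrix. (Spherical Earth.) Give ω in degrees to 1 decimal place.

3.5°

With standard parallel φ₀ = 35.8°, the equirectangular projection gives x = Rλ cos φ₀, y = Rφ, so h = 1 and k = cos 35.8° / cos φ.
At 40.3°: h = 1.000, k = 1.063; principal scales a = 1.063, b = 1.000.
sin(ω/2) = (a − b)/(a + b) = 0.06346/2.063 = 0.03075, so ω = 2 arcsin(0.03075) ≈ 3.5°.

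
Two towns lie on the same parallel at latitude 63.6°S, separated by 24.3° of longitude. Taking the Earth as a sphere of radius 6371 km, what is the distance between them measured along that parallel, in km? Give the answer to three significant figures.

1200 km

Arc length along a parallel = R cos φ · Δλ (with Δλ in radians).
= 6371 × cos 63.6° × (24.3° × π/180) = 6371 × 0.4446 × 0.4241 ≈ 1200 km.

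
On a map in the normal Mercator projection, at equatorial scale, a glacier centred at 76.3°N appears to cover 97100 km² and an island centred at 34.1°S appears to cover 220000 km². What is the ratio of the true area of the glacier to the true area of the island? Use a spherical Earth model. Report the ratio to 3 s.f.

0.0361

Mercator's areal exaggeration is sec²φ; hence true area = (apparent area) · cos²φ.
True area of glacier: 97100 × cos²(76.3°) = 97100 × 0.05609 = 5447 km².
True area of island: 220000 × cos²(34.1°) = 220000 × 0.6857 = 150900 km².
Ratio = 5447 / 150900 ≈ 0.0361.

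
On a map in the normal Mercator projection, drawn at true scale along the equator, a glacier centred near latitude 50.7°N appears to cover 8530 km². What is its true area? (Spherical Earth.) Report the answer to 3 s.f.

The Mercator projection is conformal; its linear scale factor is the same in every direction and equals sec φ = 1/cos φ.
Areal scale = k² = sec²φ = 1/cos²(50.7°) = 1/0.6334² = 2.493.
True area = apparent / (areal scale) = 8530 / 2.493 ≈ 3420 km².

3420 km²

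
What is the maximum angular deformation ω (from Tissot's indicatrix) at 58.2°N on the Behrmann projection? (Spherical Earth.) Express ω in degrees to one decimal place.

The Behrmann projection is cylindrical equal-area with φ₀ = 30°. For cylindrical equal-area with standard parallel φ₀, h = cos φ / cos φ₀ and k = cos φ₀ / cos φ, so h·k = 1.
At 58.2°: h = 0.6085, k = 1.643; principal scales a = 1.643, b = 0.6085.
sin(ω/2) = (a − b)/(a + b) = 1.035/2.252 = 0.4596, so ω = 2 arcsin(0.4596) ≈ 54.7°.

54.7°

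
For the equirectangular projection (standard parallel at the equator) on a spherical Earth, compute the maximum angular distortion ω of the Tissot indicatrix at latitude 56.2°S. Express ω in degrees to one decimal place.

33.1°

For the equirectangular projection with φ₀ = 0 (plate carrée), h = 1 along meridians and k = sec φ along parallels.
At 56.2°: h = 1.000, k = 1.798; principal scales a = 1.798, b = 1.000.
sin(ω/2) = (a − b)/(a + b) = 0.7976/2.798 = 0.2851, so ω = 2 arcsin(0.2851) ≈ 33.1°.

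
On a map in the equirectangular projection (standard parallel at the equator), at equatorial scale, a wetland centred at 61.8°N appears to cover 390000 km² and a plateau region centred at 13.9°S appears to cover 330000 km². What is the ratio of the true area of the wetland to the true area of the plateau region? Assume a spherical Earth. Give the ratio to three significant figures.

0.575

On the plate carrée, areal scale = h·k = 1 × sec φ, so true area = apparent × cos φ.
True area of wetland: 390000 × cos(61.8°) = 390000 × 0.4726 = 184300 km².
True area of plateau region: 330000 × cos(13.9°) = 330000 × 0.9707 = 320300 km².
Ratio = 184300 / 320300 ≈ 0.575.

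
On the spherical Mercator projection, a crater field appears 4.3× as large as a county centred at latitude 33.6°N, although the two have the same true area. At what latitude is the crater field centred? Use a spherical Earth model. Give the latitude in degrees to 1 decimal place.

On Mercator, (apparent₁)/(apparent₂) = sec²φ₁ / sec²φ₂ when true areas are equal.
cos²φ₂ / cos²φ₁ = 4.3  ⇒  cos φ₁ = cos 33.6° / √4.3 = 0.8329/2.074 = 0.4017.
φ₁ = arccos(0.4017) ≈ 66.3°.

66.3°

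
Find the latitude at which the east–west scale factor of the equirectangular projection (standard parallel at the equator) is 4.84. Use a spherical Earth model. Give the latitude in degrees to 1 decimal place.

Plate carrée: h = 1, k = sec φ along parallels.
sec φ = 4.84  ⇒  cos φ = 0.2066  ⇒  φ ≈ 78.1°.

78.1°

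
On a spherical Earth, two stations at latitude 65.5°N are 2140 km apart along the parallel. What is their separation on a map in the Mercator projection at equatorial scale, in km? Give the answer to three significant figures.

The Mercator projection is conformal; its linear scale factor is the same in every direction and equals sec φ = 1/cos φ.
Along the parallel, k = sec 65.5° = 1/0.4147 = 2.411.
Map distance = 2140 × 2.411 ≈ 5160 km.

5160 km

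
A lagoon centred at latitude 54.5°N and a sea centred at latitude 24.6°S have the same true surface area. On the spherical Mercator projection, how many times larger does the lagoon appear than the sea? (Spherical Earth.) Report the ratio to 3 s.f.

2.45

Mercator areal scale is sec²φ.
At 54.5°: sec²(54.5°) = 1/0.5807² = 2.965.
At 24.6°: sec²(24.6°) = 1/0.9092² = 1.210.
Ratio = 2.965/1.210 = cos²(24.6°)/cos²(54.5°) ≈ 2.45.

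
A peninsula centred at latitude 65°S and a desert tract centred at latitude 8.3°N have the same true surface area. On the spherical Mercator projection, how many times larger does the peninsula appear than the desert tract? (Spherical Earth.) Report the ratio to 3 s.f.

On Mercator, area is exaggerated by sec²φ = 1/cos²φ.
At 65°: sec²(65°) = 1/0.4226² = 5.599.
At 8.3°: sec²(8.3°) = 1/0.9895² = 1.021.
Ratio = 5.599/1.021 = cos²(8.3°)/cos²(65°) ≈ 5.48.

5.48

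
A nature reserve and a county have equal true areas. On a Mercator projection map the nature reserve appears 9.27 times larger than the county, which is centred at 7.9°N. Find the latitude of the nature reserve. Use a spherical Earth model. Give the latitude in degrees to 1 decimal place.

Mercator areal scale is sec²φ, so apparent-area ratio = sec²φ₁ / sec²φ₂ = cos²φ₂ / cos²φ₁.
cos²φ₂ / cos²φ₁ = 9.27  ⇒  cos φ₁ = cos 7.9° / √9.27 = 0.9905/3.045 = 0.3253.
φ₁ = arccos(0.3253) ≈ 71.0°.

71.0°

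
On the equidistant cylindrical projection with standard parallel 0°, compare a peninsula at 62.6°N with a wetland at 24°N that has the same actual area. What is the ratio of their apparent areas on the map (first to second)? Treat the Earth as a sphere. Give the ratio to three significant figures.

1.99

For the equirectangular projection with φ₀ = 0 (plate carrée), h = 1 along meridians and k = sec φ along parallels.
Areal scale at 62.6°: h·k = 1.000 × 2.173 = 2.173.
Areal scale at 24°: h·k = 1.000 × 1.095 = 1.095.
Ratio = 2.173/1.095 ≈ 1.99.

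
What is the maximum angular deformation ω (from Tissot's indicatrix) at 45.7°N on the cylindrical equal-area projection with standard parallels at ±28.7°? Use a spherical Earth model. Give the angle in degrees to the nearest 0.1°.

Cylindrical equal-area (φ₀ = 28.7°): h = cos φ / cos 28.7° along meridians, k = cos 28.7° / cos φ along parallels; h·k = 1.
At 45.7°: h = 0.7962, k = 1.256; principal scales a = 1.256, b = 0.7962.
sin(ω/2) = (a − b)/(a + b) = 0.4597/2.052 = 0.2240, so ω = 2 arcsin(0.2240) ≈ 25.9°.

25.9°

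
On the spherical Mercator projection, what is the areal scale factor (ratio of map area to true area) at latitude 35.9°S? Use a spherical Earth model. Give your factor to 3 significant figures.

1.52

The Mercator projection is conformal; its linear scale factor is the same in every direction and equals sec φ = 1/cos φ.
Areal scale = k² = sec²φ = 1/cos²(35.9°) = 1/0.8100² = 1.524.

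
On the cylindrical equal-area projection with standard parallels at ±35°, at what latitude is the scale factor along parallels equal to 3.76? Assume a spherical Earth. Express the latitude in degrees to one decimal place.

77.4°

For cylindrical equal-area with standard parallel φ₀, h = cos φ / cos φ₀ and k = cos φ₀ / cos φ, so h·k = 1.
k = cos φ₀ / cos φ = 3.76  ⇒  cos φ = cos 35° / 3.76 = 0.2179.
φ = arccos(0.2179) ≈ 77.4°.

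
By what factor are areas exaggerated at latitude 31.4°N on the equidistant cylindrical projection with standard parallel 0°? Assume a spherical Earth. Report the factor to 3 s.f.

1.17

Plate carrée maps x = Rλ, y = Rφ. The meridian scale is h = 1 and the parallel scale is k = 1/cos φ = sec φ.
Areal scale = h·k = 1 × sec φ; at 31.4°, h = 1.000, k = 1.172, so h·k = 1.172.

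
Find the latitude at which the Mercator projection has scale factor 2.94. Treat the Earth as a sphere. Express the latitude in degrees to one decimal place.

Mercator scale is k = sec φ = 1/cos φ.
1/cos φ = 2.94  ⇒  cos φ = 0.3401  ⇒  φ = arccos(0.3401) ≈ 70.1°.

70.1°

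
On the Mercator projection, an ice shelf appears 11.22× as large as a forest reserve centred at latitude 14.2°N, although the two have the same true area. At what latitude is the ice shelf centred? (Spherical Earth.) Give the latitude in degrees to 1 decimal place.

For equal true areas on Mercator, apparent areas scale as sec²φ, so the ratio is cos²φ₂ / cos²φ₁.
cos²φ₂ / cos²φ₁ = 11.22  ⇒  cos φ₁ = cos 14.2° / √11.22 = 0.9694/3.350 = 0.2894.
φ₁ = arccos(0.2894) ≈ 73.2°.

73.2°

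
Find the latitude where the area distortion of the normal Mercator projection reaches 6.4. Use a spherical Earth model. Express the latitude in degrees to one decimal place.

Mercator areal scale is sec²φ.
sec²φ = 6.4  ⇒  cos²φ = 0.1562  ⇒  cos φ = 0.3953.
φ = arccos(0.3953) ≈ 66.7°.

66.7°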